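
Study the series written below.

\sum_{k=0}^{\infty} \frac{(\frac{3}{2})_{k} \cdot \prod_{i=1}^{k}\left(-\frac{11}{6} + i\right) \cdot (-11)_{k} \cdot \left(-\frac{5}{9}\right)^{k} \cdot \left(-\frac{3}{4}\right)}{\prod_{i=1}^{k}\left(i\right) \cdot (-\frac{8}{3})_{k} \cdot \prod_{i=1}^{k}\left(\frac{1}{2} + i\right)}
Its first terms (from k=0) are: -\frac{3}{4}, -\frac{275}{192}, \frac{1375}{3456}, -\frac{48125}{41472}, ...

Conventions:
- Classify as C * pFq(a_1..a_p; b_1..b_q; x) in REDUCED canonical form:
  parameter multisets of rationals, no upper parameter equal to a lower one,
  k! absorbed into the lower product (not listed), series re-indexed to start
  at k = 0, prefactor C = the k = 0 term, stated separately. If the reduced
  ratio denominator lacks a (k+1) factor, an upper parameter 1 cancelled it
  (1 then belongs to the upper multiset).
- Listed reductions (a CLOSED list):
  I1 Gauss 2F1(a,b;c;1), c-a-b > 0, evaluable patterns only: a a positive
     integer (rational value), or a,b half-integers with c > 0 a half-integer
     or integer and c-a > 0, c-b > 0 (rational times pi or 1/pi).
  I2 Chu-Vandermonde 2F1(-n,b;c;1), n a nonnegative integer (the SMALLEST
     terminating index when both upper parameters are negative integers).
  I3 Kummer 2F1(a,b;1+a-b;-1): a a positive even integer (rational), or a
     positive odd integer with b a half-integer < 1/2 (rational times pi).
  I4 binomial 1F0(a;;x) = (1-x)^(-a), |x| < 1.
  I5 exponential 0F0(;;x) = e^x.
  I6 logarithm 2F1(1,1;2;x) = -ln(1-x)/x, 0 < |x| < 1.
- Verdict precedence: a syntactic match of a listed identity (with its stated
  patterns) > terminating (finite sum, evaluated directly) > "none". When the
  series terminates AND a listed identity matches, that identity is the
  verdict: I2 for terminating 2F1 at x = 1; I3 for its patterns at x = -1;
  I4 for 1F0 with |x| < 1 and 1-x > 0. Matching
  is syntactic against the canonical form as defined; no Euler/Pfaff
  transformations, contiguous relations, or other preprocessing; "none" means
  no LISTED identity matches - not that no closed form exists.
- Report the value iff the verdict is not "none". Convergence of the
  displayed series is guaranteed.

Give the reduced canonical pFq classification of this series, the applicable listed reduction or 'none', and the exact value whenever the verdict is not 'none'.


The tell: t_0 = -\frac{3}{4} here, and the parameter 3/2 appears in both the upper and lower lists and cancels.
Step ratio: r(k) = -\frac{5}{9} * (k-11) (k-\frac{5}{6}) / [(k-\frac{8}{3}) (k+1)] - rational in k. x = -\frac{5}{9}; t_0 = -\frac{3}{4}; negate the roots.

The series (x = -\frac{5}{9}) is 2F1: upper {-11, -\frac{5}{6}}, lower {-\frac{8}{3}}, prefactor -\frac{3}{4}. Verdict: terminating - the sum ends at index 11 because -11 is a negative integer; exact evaluation follows. Its exact value is -\frac{19801845968123722097}{350991210246045696}.


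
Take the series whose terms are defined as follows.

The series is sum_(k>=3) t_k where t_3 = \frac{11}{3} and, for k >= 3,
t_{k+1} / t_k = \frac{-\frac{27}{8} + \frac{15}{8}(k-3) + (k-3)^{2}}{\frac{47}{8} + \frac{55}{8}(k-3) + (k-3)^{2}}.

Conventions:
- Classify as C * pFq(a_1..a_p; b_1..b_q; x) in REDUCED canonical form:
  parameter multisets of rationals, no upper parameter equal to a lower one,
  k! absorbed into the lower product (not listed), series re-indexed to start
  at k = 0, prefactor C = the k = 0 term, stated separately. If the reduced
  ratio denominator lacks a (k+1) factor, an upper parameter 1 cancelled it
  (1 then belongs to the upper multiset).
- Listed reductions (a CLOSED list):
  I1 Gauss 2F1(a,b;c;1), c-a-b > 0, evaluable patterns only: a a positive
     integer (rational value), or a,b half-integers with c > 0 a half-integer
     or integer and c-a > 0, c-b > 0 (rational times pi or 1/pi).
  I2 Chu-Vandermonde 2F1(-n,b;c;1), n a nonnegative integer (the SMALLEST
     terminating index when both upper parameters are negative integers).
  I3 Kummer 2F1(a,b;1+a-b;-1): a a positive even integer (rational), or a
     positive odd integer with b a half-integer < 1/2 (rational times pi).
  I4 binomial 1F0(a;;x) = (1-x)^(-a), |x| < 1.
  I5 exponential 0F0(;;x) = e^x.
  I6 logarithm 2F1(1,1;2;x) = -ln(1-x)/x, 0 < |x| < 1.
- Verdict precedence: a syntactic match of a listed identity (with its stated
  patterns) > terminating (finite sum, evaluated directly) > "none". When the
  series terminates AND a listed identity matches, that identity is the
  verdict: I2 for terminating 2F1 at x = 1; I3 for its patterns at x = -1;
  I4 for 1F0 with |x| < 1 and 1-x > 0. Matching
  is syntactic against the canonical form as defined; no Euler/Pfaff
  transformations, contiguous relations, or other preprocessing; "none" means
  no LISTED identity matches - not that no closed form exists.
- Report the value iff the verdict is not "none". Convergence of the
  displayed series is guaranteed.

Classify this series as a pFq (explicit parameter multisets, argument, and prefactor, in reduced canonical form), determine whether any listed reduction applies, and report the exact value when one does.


Canonical form: C = \frac{11}{3} times 2F1 with upper {-\frac{9}{8}, 3}, lower {\frac{47}{8}}, x = 1. Verdict: the Gauss summation I1 matches (x = 1: the Gamma ratio telescopes since c-a-b = 4 > 0 and a = 3 in Z>0). Exact value: \frac{101959}{61440}.

First insight: t_0 = \frac{11}{3} here, and factor the ratio over Q (prefactor 11/3): negated roots = parameters.
Ratio: r(k) = 1 * (k-\frac{9}{8}) (k+3) / [(k+\frac{47}{8}) (k+1)] ; factor over Q: parameters, x = 1, and C = \frac{11}{3}.


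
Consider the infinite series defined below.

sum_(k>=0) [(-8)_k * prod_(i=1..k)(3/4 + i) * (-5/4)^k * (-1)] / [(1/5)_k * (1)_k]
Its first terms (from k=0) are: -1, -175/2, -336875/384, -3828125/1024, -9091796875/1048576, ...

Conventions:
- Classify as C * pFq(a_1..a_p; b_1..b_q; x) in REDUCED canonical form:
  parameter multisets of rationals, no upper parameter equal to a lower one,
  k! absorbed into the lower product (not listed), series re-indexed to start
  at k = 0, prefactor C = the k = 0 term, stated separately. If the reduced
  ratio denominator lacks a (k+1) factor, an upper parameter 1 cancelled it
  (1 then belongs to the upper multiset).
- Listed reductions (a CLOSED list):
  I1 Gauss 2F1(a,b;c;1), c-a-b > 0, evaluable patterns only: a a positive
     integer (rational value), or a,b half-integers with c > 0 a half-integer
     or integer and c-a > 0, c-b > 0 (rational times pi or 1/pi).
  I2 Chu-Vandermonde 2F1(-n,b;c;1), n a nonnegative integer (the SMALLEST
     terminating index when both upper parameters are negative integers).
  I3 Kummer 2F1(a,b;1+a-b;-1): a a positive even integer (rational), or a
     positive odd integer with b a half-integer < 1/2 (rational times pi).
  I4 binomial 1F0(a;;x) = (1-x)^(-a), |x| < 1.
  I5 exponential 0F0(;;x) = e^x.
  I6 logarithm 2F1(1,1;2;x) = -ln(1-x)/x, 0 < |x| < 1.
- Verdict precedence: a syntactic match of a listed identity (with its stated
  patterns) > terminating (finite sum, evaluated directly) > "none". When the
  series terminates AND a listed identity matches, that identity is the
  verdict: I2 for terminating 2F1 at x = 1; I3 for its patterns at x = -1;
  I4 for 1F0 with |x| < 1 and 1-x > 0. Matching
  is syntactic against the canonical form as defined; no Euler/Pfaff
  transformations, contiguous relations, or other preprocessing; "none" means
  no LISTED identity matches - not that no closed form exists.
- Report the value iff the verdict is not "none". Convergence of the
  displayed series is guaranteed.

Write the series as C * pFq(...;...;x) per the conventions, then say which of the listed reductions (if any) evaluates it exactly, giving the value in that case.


First insight: from the first term -1: the running product (C = -1) telescopes to a rising factorial.
Adjacent-term ratio: r(k) = (-5/4) * (k-8) (k+7/4) / [(k+1/5) (k+1)] - rational in k, leading ratio (-5/4); with t_0 = -1, classification follows.

Reduced: x = -5/4, 2F1, upper = {-8, 7/4}, lower = {1/5}, C = -1. Verdict: terminating (-8 upstairs). 9 nonzero terms in all; added directly. Its exact value is -1714873419873749489/42880953483264.


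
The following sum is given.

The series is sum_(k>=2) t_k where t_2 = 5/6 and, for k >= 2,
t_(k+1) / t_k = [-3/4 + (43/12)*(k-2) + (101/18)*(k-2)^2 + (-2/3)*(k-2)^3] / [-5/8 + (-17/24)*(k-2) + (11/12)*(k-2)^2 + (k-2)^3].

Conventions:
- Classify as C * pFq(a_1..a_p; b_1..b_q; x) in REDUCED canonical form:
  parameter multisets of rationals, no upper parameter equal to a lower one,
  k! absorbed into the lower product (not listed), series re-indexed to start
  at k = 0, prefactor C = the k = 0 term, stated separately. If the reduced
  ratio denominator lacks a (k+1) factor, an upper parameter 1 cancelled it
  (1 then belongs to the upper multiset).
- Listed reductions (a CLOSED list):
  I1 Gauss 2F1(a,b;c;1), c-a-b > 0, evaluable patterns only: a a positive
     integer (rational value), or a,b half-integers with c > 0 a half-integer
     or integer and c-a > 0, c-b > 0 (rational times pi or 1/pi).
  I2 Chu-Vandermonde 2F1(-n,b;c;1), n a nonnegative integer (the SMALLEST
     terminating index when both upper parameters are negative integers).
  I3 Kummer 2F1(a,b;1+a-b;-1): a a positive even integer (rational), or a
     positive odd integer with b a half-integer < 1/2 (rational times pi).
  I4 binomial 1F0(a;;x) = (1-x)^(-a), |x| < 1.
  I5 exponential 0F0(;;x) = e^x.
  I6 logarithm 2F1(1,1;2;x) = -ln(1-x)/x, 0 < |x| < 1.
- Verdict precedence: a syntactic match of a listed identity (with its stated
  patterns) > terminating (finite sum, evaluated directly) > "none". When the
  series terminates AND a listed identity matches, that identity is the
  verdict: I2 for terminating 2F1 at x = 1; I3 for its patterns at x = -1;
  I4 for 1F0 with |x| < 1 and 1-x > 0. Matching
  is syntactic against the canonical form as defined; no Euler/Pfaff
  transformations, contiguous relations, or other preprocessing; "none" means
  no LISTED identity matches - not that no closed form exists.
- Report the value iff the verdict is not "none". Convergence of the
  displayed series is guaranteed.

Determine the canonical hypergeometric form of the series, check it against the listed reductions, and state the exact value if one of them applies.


With C = 5/6: the canonical form is 2F1(-9, -1/6; -5/6; -2/3). Verdict: terminating at k = 9: the factor (-9)_k kills every later term; summing the 10 survivors is exact. Hence: 1074507805456219/7193518650630.

Key observation: t_0 being 5/6, the parameter 3/4 appears in both the upper and lower lists and cancels.
Consecutive-term ratio: r(k) = (-2/3) * (k-9) (k-1/6) / [(k-5/6) (k+1)] ; factor over Q: parameters, x = (-2/3), and C = 5/6.


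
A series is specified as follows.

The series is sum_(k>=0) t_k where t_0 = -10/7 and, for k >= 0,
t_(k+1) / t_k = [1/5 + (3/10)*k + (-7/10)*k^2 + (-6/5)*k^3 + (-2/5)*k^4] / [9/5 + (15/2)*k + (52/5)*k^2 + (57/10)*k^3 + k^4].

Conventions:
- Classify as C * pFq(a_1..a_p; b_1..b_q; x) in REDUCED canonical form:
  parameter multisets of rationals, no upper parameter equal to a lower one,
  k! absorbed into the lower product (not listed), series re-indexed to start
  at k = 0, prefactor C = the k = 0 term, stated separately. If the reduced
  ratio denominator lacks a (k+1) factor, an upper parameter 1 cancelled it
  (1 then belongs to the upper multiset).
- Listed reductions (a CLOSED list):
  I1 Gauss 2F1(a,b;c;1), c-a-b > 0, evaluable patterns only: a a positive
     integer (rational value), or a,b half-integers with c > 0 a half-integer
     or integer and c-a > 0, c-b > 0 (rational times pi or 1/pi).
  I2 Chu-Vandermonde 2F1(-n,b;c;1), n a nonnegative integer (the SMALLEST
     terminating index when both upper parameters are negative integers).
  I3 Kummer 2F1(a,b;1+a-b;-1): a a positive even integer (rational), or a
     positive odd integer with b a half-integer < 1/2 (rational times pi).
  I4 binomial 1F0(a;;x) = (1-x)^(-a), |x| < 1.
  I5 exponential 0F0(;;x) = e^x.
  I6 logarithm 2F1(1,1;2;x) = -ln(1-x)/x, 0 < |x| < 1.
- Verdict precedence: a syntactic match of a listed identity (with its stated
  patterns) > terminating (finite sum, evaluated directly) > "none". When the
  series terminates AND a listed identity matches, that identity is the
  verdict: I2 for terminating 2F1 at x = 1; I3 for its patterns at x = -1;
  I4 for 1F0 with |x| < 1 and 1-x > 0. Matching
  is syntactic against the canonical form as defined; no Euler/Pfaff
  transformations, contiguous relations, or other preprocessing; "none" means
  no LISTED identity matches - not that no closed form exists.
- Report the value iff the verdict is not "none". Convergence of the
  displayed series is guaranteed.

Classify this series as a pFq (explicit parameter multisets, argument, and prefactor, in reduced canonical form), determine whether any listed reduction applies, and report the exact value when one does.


Canonical form: C = -10/7 times 3F2 with upper {-1/2, 1, 2}, lower {6/5, 3}, x = -2/5. Verdict: none. No listed pattern accepts 3F2(-1/2, 1, 2; 6/5, 3; -2/5).

Key observation: with t_0 = -10/7, the ratio is unreduced: k + 1/2 divides both sides (prefactor -10/7).
Ratio: r(k) = (-2/5) * (k-1/2) (k+1) (k+2) / [(k+6/5) (k+3) (k+1)] - rational in k. x = (-2/5); t_0 = -10/7; negate the roots.


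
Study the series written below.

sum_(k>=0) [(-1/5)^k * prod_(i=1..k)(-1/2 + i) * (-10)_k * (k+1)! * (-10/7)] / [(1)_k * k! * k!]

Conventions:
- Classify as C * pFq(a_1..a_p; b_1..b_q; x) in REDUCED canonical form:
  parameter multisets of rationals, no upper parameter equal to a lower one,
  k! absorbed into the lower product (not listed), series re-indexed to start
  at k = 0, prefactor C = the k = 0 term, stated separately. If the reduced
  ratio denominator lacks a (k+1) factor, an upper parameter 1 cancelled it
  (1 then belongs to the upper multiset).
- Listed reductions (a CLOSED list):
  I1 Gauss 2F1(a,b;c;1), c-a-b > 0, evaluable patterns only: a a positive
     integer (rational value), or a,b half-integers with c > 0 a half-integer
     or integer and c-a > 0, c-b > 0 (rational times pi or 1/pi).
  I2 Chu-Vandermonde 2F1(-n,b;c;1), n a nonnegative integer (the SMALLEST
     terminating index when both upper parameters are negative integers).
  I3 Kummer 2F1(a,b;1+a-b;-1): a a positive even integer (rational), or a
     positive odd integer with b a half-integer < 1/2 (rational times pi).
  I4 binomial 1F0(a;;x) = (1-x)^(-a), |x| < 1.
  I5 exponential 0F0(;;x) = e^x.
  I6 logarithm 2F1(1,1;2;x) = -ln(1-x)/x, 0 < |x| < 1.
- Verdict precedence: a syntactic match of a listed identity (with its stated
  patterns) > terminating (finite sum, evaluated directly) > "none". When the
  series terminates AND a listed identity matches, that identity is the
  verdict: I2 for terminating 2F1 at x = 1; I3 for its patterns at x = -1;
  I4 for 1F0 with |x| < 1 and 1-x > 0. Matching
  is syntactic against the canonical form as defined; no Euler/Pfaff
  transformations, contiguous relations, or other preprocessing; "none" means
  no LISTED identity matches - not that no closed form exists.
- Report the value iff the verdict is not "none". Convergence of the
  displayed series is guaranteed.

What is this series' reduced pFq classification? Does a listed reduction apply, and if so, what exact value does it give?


This is -10/7 * 3F2(-10, 1/2, 2; 1, 1; -1/5) in reduced canonical form. Verdict: terminating. (-10)_k vanishes past k = 10, leaving a 11-term sum, computed directly. Hence: -17478285893079/1792000000000.

First insight: t_0 = -10/7 here, and the denominator's factorial ratio (prefactor -10/7) is a lower Pochhammer.
Adjacent-term ratio: r(k) = (-1/5) * (k-10) (k+1/2) (k+2) / [(k+1) (k+1) (k+1)] - poly over poly, x = (-1/5) from leading terms; C = -10/7 at k = 0.


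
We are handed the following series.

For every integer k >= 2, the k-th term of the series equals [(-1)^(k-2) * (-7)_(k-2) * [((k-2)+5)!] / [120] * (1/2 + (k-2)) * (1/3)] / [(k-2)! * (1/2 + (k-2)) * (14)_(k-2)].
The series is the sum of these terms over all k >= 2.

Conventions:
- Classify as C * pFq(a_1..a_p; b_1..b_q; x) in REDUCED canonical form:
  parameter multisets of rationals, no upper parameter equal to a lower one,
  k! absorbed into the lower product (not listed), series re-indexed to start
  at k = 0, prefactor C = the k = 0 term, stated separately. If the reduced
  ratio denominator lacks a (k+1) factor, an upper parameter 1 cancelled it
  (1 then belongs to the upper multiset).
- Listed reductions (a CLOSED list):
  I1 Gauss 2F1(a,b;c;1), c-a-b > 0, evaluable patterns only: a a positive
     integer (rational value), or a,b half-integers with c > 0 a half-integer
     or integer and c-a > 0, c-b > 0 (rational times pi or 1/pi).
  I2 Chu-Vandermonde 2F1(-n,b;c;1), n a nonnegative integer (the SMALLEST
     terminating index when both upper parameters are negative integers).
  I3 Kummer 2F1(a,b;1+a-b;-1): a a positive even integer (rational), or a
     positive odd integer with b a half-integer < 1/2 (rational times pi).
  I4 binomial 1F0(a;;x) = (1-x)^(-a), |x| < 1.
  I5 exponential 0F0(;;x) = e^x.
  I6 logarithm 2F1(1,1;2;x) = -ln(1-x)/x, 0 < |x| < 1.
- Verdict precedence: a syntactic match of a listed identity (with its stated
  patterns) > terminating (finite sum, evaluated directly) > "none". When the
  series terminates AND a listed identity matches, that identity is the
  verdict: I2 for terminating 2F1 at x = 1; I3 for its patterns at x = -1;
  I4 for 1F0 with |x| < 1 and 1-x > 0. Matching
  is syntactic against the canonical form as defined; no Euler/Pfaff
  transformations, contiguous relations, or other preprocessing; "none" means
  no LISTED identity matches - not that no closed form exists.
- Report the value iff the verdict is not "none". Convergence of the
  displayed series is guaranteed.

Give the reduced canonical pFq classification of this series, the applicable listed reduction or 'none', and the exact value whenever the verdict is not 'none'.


The series (x = -1) is 2F1: upper {-7, 6}, lower {14}, prefactor 1/3. Verdict: Kummer's theorem (I3) applies (x = -1; c = 14 equals 1+a-b for upper {-7, 6}: listed pattern). Its exact value is 143/30.

The tell: t_0 = 1/3 here, and striking the common factor k + 1/2 reduces the term (C = 1/3, x = -1).
Step ratio: r(k) = (-1) * (k-7) (k+6) / [(k+14) (k+1)] ; factor over Q: parameters, x = (-1), and C = 1/3.


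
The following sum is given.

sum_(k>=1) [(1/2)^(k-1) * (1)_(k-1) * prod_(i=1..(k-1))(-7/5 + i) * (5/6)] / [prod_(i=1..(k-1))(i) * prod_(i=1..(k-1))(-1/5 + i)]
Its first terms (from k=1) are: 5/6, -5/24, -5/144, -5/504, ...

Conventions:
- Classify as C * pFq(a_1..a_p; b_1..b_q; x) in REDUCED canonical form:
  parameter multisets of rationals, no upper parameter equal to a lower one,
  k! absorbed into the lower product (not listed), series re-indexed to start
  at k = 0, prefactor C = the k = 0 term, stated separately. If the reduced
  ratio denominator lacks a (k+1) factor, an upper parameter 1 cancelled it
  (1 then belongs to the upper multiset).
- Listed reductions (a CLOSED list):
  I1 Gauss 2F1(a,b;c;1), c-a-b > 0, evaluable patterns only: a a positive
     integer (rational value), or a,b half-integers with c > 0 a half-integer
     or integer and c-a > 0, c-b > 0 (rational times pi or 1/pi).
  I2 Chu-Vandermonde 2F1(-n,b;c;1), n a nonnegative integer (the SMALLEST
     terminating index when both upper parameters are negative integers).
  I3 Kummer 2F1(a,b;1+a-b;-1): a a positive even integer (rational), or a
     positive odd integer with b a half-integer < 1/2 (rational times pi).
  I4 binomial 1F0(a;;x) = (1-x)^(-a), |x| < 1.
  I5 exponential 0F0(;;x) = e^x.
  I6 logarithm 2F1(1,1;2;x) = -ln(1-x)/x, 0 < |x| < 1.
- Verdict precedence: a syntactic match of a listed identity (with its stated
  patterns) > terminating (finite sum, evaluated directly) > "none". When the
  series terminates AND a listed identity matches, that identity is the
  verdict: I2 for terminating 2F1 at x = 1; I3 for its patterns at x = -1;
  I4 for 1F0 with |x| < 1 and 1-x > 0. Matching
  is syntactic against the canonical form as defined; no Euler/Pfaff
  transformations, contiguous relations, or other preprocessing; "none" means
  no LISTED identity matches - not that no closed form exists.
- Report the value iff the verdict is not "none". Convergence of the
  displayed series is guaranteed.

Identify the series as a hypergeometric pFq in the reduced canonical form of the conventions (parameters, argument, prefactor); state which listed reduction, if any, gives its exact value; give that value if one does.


This is 5/6 * 2F1(-2/5, 1; 4/5; 1/2) in reduced canonical form. Verdict: none. Every listed pattern misses the 2F1 form at 1/2, upper {-2/5, 1}.

The tell: x = (1/2) and the running product (C = 5/6) telescopes to a rising factorial.
Ratio: r(k) = (1/2) * (k-2/5) (k+1) / [(k+4/5) (k+1)] - rational in k, leading ratio (1/2); with t_0 = 5/6, classification follows.


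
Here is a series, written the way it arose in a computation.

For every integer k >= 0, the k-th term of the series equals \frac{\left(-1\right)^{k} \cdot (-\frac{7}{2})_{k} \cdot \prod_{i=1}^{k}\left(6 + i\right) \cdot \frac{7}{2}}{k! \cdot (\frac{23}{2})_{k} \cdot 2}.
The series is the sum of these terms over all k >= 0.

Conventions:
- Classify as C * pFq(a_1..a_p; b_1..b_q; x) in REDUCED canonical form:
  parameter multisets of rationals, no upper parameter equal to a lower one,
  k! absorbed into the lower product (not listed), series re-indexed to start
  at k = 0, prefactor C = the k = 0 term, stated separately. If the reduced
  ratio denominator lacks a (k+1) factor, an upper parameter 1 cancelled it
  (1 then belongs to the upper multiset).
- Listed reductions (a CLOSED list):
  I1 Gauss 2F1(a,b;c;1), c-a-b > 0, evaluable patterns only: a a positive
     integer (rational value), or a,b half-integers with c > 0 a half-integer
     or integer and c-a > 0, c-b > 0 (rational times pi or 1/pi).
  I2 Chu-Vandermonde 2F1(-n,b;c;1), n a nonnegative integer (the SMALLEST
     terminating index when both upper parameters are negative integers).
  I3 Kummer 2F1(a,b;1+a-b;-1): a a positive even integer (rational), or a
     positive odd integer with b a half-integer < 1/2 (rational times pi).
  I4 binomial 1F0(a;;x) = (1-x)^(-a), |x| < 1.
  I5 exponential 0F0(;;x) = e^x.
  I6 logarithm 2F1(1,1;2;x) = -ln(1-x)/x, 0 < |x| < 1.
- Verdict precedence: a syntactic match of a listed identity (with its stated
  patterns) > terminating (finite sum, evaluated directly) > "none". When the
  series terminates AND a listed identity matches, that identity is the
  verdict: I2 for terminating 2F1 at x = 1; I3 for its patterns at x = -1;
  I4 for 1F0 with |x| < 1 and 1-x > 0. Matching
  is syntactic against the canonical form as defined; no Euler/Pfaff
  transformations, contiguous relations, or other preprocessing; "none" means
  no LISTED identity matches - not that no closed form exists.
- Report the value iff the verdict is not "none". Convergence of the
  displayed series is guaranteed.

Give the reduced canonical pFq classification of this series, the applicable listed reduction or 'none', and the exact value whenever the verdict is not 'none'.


Structural cue: from the first term \frac{7}{4}: the running product (prefactor 7/4) telescopes to a rising factorial.
Ratio: r(k) = -1 * (k-\frac{7}{2}) (k+7) / [(k+\frac{23}{2}) (k+1)] - poly over poly, x = -1 from leading terms; C = \frac{7}{4} at k = 0.

Reduced: x = -1, 2F1, upper = {-\frac{7}{2}, 7}, lower = {\frac{23}{2}}, C = \frac{7}{4}. Verdict (x = -1): the Kummer evaluation I3 applies (x = -1; c = \frac{23}{2} equals 1+a-b for upper {-\frac{7}{2}, 7}: listed pattern). Hence: \frac{101846745}{33554432} \cdot \pi.


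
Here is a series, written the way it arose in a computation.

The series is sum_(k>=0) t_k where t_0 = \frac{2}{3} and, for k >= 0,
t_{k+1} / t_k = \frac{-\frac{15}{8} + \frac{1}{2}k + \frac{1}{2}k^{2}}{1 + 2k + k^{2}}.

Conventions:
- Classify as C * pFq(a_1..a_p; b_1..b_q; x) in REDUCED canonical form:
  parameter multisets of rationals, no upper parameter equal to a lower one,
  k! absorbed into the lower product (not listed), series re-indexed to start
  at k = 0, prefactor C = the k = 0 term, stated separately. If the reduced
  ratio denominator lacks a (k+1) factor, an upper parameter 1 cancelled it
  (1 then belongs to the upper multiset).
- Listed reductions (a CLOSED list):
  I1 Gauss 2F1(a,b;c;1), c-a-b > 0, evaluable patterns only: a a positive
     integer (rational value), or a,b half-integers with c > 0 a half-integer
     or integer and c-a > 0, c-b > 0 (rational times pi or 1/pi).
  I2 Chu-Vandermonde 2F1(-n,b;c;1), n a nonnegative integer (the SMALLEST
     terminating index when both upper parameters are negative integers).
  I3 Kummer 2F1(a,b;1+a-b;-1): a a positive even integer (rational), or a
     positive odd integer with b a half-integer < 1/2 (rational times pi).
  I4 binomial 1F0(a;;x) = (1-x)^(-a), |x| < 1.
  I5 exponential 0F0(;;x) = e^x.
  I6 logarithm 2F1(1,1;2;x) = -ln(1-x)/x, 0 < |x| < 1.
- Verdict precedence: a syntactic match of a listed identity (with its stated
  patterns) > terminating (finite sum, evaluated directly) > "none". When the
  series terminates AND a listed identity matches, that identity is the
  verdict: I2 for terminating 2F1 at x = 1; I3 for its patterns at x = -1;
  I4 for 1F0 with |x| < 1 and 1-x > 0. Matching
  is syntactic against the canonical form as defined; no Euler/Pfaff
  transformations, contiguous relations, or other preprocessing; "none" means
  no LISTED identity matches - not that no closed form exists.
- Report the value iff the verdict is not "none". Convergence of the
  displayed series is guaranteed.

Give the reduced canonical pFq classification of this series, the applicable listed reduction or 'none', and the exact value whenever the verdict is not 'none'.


The tell: from the first term \frac{2}{3}: factor the ratio over Q (C = 2/3, x = 1/2): negated roots = parameters.
Adjacent-term ratio: r(k) = \frac{1}{2} * (k-\frac{3}{2}) (k+\frac{5}{2}) / [(k+1) (k+1)] - rational in k, leading ratio \frac{1}{2}; with t_0 = \frac{2}{3}, classification follows.

The series (x = \frac{1}{2}) is 2F1: upper {-\frac{3}{2}, \frac{5}{2}}, lower {1}, prefactor \frac{2}{3}. Verdict: none (x = \frac{1}{2}): each listed identity misses the multisets {-\frac{3}{2}, \frac{5}{2}} ; {1}.


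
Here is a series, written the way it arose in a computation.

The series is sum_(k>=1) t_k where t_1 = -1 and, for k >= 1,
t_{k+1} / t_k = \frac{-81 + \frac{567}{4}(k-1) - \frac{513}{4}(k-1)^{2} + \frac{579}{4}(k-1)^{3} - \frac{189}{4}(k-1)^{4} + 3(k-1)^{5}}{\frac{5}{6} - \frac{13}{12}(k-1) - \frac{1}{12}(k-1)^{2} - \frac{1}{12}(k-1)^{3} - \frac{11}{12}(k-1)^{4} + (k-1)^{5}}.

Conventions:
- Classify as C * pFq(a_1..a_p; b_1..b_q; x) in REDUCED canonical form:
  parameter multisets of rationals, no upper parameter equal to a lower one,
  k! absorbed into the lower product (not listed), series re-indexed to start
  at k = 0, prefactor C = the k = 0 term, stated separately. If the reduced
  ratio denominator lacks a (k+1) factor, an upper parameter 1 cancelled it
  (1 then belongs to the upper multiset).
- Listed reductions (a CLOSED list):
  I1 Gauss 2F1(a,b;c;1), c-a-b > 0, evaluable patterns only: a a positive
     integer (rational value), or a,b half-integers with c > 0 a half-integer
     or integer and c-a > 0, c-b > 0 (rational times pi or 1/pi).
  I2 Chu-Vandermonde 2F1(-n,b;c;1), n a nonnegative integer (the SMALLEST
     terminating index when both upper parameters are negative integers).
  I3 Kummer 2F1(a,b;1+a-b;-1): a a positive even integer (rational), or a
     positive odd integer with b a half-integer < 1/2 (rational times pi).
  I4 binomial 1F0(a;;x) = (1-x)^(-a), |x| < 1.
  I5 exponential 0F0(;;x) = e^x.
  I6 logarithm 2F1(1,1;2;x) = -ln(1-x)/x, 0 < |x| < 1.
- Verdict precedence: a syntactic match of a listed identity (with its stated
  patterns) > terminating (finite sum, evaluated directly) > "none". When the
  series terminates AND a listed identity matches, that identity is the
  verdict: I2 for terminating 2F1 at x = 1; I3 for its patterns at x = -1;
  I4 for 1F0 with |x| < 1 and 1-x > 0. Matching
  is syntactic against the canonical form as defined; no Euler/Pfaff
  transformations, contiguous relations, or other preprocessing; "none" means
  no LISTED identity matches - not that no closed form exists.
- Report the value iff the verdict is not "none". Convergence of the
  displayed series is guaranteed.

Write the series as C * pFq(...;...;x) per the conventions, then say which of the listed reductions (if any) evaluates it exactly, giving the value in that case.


Classification (C = -1): 3F2 with upper {-12, -3, -\frac{3}{4}}, lower {-\frac{5}{4}, -\frac{2}{3}}, argument x = 3. Verdict: terminating (-3 upstairs). 4 nonzero terms in all; added directly. Sum: -\frac{649058}{5}.

First insight: t_0 being -1, the expanded ratio factors over Q; C = -1, x = 3, roots give parameters.
Step ratio: r(k) = 3 * (k-12) (k-3) (k-\frac{3}{4}) / [(k-\frac{5}{4}) (k-\frac{2}{3}) (k+1)] - rational in k, leading ratio 3; with t_0 = -1, classification follows.


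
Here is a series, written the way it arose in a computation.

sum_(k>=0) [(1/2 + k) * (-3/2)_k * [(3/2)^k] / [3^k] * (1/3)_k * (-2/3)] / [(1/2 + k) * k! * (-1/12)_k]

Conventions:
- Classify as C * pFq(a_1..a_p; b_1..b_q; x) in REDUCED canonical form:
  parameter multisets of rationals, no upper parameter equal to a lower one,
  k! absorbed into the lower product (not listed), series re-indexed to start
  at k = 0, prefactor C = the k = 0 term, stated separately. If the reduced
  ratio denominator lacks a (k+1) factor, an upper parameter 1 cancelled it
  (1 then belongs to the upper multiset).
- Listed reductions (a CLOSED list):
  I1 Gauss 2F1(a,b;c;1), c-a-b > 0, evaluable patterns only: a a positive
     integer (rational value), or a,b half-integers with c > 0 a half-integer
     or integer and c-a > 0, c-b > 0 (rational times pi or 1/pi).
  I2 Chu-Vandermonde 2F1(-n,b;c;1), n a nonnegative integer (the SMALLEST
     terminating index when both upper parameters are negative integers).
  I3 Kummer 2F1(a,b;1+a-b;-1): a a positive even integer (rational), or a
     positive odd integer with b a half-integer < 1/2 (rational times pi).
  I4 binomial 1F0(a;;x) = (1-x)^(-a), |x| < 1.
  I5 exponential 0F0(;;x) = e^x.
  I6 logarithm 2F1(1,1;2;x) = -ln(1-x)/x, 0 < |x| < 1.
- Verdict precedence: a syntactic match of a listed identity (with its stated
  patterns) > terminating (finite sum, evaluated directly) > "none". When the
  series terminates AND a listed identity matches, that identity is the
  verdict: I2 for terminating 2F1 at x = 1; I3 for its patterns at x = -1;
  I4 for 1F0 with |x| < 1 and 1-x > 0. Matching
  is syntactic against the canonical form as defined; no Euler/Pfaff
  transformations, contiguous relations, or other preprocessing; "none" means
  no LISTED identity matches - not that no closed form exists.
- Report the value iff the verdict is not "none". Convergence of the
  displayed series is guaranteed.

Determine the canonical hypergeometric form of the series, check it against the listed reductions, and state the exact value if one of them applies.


Classification (C = -2/3): 2F1 with upper {-3/2, 1/3}, lower {-1/12}, argument x = 1/2. Verdict: none (x = 1/2): each listed identity misses the multisets {-3/2, 1/3} ; {-1/12}.

First insight: t_0 being -2/3, striking the common factor k + 1/2 reduces the term (C = -2/3).
Step ratio: r(k) = (1/2) * (k-3/2) (k+1/3) / [(k-1/12) (k+1)] - rational; roots negated = parameters, x = (1/2), C = -2/3.


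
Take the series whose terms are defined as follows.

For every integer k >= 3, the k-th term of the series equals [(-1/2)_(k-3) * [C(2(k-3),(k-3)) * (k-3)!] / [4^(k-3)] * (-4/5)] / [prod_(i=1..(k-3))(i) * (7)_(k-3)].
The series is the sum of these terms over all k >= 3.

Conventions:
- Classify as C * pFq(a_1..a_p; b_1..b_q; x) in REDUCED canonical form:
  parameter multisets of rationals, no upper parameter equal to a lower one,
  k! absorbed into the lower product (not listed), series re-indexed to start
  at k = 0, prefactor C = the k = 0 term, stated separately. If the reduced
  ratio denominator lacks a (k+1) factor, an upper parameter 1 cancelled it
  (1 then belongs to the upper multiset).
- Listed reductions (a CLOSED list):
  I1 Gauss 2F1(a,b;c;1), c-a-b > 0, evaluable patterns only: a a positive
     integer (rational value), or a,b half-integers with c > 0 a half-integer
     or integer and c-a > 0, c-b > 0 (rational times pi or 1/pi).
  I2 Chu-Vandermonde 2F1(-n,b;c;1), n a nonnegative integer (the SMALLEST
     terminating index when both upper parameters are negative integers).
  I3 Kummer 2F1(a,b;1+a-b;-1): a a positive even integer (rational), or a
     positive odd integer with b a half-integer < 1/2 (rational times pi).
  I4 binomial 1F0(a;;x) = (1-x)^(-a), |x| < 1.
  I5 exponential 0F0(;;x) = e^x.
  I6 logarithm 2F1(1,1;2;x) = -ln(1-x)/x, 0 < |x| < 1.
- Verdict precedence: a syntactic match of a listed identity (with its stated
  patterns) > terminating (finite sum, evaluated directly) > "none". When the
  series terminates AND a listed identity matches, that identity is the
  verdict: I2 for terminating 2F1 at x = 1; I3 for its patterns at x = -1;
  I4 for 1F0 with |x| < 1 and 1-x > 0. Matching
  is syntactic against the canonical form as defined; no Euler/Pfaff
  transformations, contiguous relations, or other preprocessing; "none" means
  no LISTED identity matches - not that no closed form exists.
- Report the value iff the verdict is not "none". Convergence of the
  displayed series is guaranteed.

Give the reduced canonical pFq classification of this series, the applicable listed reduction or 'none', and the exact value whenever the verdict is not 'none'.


Canonical form: C = -4/5 times 2F1 with upper {-1/2, 1/2}, lower {7}, x = 1. Verdict: Gauss (I1, half-integer pattern) matches (x = 1; upper {-1/2, 1/2} half-integers, c = 7 in the evaluable pattern). Hence: (-8388608/3468465) / pi.

Key observation: with t_0 = -4/5, C(2k,k) (C = -4/5) equals 4^k (1/2)_k / k!.
Step ratio: r(k) = 1 * (k-1/2) (k+1/2) / [(k+7) (k+1)] ; factor over Q: parameters, x = 1, and C = -4/5.


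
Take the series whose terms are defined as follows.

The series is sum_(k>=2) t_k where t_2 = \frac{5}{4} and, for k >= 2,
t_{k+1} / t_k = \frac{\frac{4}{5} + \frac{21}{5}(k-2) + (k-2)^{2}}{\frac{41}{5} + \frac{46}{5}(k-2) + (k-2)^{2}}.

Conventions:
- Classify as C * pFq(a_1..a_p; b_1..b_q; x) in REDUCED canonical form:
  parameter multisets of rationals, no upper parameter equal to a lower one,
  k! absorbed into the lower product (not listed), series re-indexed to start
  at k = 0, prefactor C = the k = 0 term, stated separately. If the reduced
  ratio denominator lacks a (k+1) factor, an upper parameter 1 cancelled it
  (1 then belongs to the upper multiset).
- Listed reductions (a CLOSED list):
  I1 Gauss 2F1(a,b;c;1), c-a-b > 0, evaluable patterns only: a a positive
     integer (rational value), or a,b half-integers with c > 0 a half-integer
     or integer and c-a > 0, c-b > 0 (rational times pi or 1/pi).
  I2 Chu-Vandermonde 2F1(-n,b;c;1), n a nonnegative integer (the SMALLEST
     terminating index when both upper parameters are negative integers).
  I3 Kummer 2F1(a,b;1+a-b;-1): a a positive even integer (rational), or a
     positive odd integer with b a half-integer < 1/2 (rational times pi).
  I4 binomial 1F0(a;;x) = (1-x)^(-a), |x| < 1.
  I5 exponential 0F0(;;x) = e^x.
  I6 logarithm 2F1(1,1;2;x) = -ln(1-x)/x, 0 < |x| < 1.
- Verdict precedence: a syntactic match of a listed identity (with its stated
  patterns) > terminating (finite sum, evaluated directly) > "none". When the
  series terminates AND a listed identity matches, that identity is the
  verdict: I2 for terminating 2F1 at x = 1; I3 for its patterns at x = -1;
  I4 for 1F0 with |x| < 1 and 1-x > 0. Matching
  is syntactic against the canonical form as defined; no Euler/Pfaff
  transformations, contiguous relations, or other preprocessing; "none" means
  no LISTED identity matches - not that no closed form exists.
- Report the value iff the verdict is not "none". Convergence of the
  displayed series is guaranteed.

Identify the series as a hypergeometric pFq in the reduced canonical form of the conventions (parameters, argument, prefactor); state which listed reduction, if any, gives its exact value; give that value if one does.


x = 1 here; the reduced form reads 2F1, upper {\frac{1}{5}, 4}, lower {\frac{41}{5}}, C = \frac{5}{4}. Verdict: Gauss (I1, integer-parameter pattern) matches (x = 1: the Gamma ratio telescopes since c-a-b = 4 > 0 and a = 4 in Z>0). Sum: \frac{3627}{2500}.

Key observation: x = 1 and roots of the ratio polynomials (C = 5/4) are the negated parameters.
Consecutive-term ratio: r(k) = 1 * (k+\frac{1}{5}) (k+4) / [(k+\frac{41}{5}) (k+1)] - rational in k, leading ratio 1; with t_0 = \frac{5}{4}, classification follows.


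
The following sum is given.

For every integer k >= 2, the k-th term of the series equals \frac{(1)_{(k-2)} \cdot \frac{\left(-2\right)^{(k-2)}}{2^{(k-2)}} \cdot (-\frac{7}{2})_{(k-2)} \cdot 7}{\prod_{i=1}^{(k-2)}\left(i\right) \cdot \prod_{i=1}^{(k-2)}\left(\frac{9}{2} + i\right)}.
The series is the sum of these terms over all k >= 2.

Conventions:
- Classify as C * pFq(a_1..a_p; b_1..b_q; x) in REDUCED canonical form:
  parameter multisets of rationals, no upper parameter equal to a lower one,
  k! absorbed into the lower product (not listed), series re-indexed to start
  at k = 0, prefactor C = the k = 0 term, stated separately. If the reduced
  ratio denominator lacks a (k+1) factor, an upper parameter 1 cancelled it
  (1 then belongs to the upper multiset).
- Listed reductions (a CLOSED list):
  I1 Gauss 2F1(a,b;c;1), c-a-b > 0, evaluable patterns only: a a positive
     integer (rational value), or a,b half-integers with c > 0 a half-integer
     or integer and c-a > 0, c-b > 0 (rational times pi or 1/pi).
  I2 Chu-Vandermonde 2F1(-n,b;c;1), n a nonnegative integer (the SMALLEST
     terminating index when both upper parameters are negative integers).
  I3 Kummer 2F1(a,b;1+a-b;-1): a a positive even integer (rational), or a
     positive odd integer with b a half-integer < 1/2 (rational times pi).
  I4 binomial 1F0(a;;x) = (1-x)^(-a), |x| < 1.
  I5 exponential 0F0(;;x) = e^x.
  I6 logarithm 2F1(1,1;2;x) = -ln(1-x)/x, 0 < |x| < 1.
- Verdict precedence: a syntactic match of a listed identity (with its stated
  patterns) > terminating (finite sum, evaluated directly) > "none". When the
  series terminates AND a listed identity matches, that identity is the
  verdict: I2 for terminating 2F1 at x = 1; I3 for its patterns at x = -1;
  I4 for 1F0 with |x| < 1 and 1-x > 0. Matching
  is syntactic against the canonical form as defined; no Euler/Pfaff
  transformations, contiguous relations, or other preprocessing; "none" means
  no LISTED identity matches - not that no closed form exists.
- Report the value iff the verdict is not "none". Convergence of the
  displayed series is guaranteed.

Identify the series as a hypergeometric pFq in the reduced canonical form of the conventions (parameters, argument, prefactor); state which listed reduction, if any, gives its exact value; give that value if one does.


Prefactor 7, argument -1: 2F1 with upper {-\frac{7}{2}, 1} over lower {\frac{11}{2}}. Verdict: Kummer (I3) fires (x = -1; c = \frac{11}{2} equals 1+a-b for upper {-\frac{7}{2}, 1}: listed pattern). Exact value: \frac{2205}{512} \cdot \pi.

Structural cue: from the first term 7: the two k-th powers (prefactor 7) combine into one argument.
Adjacent-term ratio: r(k) = -1 * (k-\frac{7}{2}) (k+1) / [(k+\frac{11}{2}) (k+1)] - rational; roots negated = parameters, x = -1, C = 7.


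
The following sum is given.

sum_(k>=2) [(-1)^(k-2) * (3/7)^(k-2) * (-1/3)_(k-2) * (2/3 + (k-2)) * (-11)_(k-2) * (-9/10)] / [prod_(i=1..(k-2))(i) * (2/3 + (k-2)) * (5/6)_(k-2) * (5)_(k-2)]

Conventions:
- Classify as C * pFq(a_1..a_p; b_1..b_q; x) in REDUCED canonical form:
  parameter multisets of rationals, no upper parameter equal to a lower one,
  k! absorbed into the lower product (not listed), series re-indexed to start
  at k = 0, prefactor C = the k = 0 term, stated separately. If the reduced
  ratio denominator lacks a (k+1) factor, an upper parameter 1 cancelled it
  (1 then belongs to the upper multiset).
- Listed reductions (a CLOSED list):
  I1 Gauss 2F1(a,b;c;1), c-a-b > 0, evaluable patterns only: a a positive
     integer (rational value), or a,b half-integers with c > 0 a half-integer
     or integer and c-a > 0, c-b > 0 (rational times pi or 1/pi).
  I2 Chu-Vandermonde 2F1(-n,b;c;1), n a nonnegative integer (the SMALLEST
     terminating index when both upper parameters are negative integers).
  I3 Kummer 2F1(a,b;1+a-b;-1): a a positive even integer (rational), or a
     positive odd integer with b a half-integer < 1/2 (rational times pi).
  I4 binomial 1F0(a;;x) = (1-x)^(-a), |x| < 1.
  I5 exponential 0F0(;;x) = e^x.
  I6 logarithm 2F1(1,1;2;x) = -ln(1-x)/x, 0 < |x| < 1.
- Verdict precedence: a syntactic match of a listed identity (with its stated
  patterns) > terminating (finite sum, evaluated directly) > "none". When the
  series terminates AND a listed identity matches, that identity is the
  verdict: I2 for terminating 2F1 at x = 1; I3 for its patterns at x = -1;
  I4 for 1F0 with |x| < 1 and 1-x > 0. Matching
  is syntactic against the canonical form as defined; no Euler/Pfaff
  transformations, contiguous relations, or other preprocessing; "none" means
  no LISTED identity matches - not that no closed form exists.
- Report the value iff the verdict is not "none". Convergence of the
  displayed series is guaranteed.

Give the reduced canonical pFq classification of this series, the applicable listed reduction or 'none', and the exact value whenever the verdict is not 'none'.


This is -9/10 * 2F2(-11, -1/3; 5/6, 5; -3/7) in reduced canonical form. Verdict: terminating at k = 11: the factor (-11)_k kills every later term; summing the 12 survivors is exact. Hence: -73792514152733078365028253/144308219881336114923068750.

Key step: with t_0 = -9/10, the (-1)^k factor (C = -9/10) folds into the argument's sign.
Adjacent-term ratio: r(k) = (-3/7) * (k-11) (k-1/3) / [(k+5/6) (k+5) (k+1)] - rational; roots negated = parameters, x = (-3/7), C = -9/10.
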